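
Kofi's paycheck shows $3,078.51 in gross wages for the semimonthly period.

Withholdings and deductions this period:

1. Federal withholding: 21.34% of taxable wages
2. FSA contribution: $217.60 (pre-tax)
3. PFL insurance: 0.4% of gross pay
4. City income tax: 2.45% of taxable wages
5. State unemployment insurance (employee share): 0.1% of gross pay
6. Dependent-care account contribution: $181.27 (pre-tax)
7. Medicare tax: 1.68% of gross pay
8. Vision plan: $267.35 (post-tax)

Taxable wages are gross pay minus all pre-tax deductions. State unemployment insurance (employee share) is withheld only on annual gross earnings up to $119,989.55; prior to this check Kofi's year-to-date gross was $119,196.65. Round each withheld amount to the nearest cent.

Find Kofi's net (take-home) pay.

$1,709.98

Dependent-care account contribution: $181.27
FSA contribution: $217.60
Pre-tax total = $181.27 + $217.60 = $398.87
Taxable wages = $3,078.51 − $398.87 = $2,679.64
Federal withholding: $2,679.64 × 0.2134 = $571.84
City income tax: $2,679.64 × 0.0245 = $65.65
Medicare tax: $3,078.51 × 0.0168 = $51.72
PFL insurance: $3,078.51 × 0.004 = $12.31
State unemployment insurance (employee share): only $119,989.55 − $119,196.65 = $792.90 of this check is subject → $792.90 × 0.001 = $0.79
Vision plan: $267.35
Total deductions = $181.27 + $217.60 + $571.84 + $65.65 + $51.72 + $12.31 + $0.79 + $267.35 = $1,368.53
Net pay = $3,078.51 − $1,368.53 = $1,709.98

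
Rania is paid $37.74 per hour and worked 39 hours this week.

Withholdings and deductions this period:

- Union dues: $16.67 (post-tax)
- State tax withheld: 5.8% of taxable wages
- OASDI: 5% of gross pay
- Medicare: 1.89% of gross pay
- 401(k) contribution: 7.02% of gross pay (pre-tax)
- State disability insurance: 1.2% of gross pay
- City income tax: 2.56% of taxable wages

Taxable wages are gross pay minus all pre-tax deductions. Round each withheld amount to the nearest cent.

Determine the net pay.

$1,118.39

Gross pay: 39 × $37.74 = $1,471.86
401(k) contribution: $1,471.86 × 0.0702 = $103.32
Taxable wages = $1,471.86 − $103.32 = $1,368.54
City income tax: $1,368.54 × 0.0256 = $35.03
State tax withheld: $1,368.54 × 0.058 = $79.38
OASDI: $1,471.86 × 0.05 = $73.59
Medicare: $1,471.86 × 0.0189 = $27.82
State disability insurance: $1,471.86 × 0.012 = $17.66
Union dues: $16.67
Total deductions = $103.32 + $35.03 + $79.38 + $73.59 + $27.82 + $17.66 + $16.67 = $353.47
Net pay = $1,471.86 − $353.47 = $1,118.39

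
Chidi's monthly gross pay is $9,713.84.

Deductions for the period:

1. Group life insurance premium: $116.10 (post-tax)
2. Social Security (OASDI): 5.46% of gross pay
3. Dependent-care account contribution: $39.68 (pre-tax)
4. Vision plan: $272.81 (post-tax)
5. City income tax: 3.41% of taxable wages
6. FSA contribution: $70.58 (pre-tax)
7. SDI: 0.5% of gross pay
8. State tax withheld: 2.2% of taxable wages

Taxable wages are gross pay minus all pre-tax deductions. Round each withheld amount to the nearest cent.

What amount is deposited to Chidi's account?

$8,096.96

Dependent-care account contribution: $39.68
FSA contribution: $70.58
Pre-tax total = $39.68 + $70.58 = $110.26
Taxable wages = $9,713.84 − $110.26 = $9,603.58
State tax withheld: $9,603.58 × 0.022 = $211.28
City income tax: $9,603.58 × 0.0341 = $327.48
Social Security (OASDI): $9,713.84 × 0.0546 = $530.38
SDI: $9,713.84 × 0.005 = $48.57
Vision plan: $272.81
Group life insurance premium: $116.10
Total deductions = $39.68 + $70.58 + $211.28 + $327.48 + $530.38 + $48.57 + $272.81 + $116.10 = $1,616.88
Net pay = $9,713.84 − $1,616.88 = $8,096.96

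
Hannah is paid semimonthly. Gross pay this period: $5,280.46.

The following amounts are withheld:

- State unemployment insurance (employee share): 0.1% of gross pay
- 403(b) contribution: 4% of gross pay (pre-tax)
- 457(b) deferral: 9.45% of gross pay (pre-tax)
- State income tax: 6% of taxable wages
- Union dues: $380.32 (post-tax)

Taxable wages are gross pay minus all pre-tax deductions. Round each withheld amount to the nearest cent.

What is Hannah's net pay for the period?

457(b) deferral: $5,280.46 × 0.0945 = $499.00
403(b) contribution: $5,280.46 × 0.04 = $211.22
Pre-tax total = $499.00 + $211.22 = $710.22
Taxable wages = $5,280.46 − $710.22 = $4,570.24
State income tax: $4,570.24 × 0.06 = $274.21
State unemployment insurance (employee share): $5,280.46 × 0.001 = $5.28
Union dues: $380.32
Total deductions = $499.00 + $211.22 + $274.21 + $5.28 + $380.32 = $1,370.03
Net pay = $5,280.46 − $1,370.03 = $3,910.43

$3,910.43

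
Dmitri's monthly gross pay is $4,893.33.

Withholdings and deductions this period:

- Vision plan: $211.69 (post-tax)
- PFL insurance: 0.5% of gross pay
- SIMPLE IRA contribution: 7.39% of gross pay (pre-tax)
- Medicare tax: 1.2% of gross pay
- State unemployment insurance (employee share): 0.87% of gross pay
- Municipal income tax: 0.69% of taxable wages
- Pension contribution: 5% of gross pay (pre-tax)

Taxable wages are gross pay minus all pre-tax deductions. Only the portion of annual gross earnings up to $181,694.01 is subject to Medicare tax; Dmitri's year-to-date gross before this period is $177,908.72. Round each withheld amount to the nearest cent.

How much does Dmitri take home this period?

$3,933.31

Pension contribution: $4,893.33 × 0.05 = $244.67
SIMPLE IRA contribution: $4,893.33 × 0.0739 = $361.62
Pre-tax total = $244.67 + $361.62 = $606.29
Taxable wages = $4,893.33 − $606.29 = $4,287.04
Municipal income tax: $4,287.04 × 0.0069 = $29.58
State unemployment insurance (employee share): $4,893.33 × 0.0087 = $42.57
Medicare tax: only $181,694.01 − $177,908.72 = $3,785.29 of this check is subject → $3,785.29 × 0.012 = $45.42
PFL insurance: $4,893.33 × 0.005 = $24.47
Vision plan: $211.69
Total deductions = $244.67 + $361.62 + $29.58 + $42.57 + $45.42 + $24.47 + $211.69 = $960.02
Net pay = $4,893.33 − $960.02 = $3,933.31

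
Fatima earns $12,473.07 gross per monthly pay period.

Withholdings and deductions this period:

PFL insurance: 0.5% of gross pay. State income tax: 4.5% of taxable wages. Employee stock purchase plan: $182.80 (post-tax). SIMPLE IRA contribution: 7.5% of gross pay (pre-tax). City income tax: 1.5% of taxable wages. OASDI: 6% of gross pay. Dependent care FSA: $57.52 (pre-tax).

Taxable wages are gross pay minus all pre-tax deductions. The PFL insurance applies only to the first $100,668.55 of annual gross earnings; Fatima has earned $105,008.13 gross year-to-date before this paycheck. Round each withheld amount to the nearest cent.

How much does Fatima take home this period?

$9,860.09

SIMPLE IRA contribution: $12,473.07 × 0.075 = $935.48
Dependent care FSA: $57.52
Pre-tax total = $935.48 + $57.52 = $993.00
Taxable wages = $12,473.07 − $993.00 = $11,480.07
State income tax: $11,480.07 × 0.045 = $516.60
City income tax: $11,480.07 × 0.015 = $172.20
OASDI: $12,473.07 × 0.06 = $748.38
PFL insurance: annual cap $100,668.55 already reached (YTD $105,008.13), so $0.00
Employee stock purchase plan: $182.80
Total deductions = $935.48 + $57.52 + $516.60 + $172.20 + $748.38 + $0.00 + $182.80 = $2,612.98
Net pay = $12,473.07 − $2,612.98 = $9,860.09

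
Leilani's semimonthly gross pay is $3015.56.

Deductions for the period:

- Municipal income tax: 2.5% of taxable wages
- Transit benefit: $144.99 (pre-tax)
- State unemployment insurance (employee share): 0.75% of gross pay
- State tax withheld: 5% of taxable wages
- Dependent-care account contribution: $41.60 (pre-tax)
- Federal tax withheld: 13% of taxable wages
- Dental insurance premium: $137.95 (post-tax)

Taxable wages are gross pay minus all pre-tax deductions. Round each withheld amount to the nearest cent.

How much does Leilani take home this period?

$2088.46

Dependent-care account contribution: $41.60
Transit benefit: $144.99
Pre-tax total = $41.60 + $144.99 = $186.59
Taxable wages = $3015.56 − $186.59 = $2828.97
Municipal income tax: $2828.97 × 0.025 = $70.72
State tax withheld: $2828.97 × 0.05 = $141.45
Federal tax withheld: $2828.97 × 0.13 = $367.77
State unemployment insurance (employee share): $3015.56 × 0.0075 = $22.62
Dental insurance premium: $137.95
Total deductions = $41.60 + $144.99 + $70.72 + $141.45 + $367.77 + $22.62 + $137.95 = $927.10
Net pay = $3015.56 − $927.10 = $2088.46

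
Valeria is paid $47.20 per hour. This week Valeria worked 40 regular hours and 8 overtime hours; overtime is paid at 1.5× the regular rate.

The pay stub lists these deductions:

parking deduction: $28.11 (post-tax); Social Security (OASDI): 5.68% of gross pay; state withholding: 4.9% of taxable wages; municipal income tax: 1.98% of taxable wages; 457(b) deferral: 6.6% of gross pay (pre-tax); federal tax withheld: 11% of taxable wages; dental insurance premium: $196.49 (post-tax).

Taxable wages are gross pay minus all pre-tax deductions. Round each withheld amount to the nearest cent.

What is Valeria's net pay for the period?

Regular pay: 40 × $47.20 = $1,888.00
Overtime pay: 8 × $47.20 × 1.5 = $566.40
Gross pay = $1,888.00 + $566.40 = $2,454.40
457(b) deferral: $2,454.40 × 0.066 = $161.99
Taxable wages = $2,454.40 − $161.99 = $2,292.41
Federal tax withheld: $2,292.41 × 0.11 = $252.17
State withholding: $2,292.41 × 0.049 = $112.33
Municipal income tax: $2,292.41 × 0.0198 = $45.39
Social Security (OASDI): $2,454.40 × 0.0568 = $139.41
Dental insurance premium: $196.49
Parking deduction: $28.11
Total deductions = $161.99 + $252.17 + $112.33 + $45.39 + $139.41 + $196.49 + $28.11 = $935.89
Net pay = $2,454.40 − $935.89 = $1,518.51

$1,518.51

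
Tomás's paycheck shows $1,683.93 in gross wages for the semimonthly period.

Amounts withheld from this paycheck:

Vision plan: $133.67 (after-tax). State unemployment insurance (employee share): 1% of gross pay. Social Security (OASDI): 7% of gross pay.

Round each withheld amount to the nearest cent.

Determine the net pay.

$1,415.54

State unemployment insurance (employee share): $1,683.93 × 0.01 = $16.84
Social Security (OASDI): $1,683.93 × 0.07 = $117.88
Vision plan: $133.67
Total deductions = $16.84 + $117.88 + $133.67 = $268.39
Net pay = $1,683.93 − $268.39 = $1,415.54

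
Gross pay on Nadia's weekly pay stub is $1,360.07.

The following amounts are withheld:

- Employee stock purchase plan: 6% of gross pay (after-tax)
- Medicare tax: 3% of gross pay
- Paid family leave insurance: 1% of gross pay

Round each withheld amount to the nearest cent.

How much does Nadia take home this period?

$1,224.07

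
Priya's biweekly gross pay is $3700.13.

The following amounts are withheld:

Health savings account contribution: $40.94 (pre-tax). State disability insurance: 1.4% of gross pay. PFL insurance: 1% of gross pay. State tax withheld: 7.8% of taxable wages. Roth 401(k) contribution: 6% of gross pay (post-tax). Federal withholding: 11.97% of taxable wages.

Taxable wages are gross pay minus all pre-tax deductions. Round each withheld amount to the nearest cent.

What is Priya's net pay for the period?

$2624.95

Health savings account contribution: $40.94
Taxable wages = $3700.13 − $40.94 = $3659.19
Federal withholding: $3659.19 × 0.1197 = $438.01
State tax withheld: $3659.19 × 0.078 = $285.42
PFL insurance: $3700.13 × 0.01 = $37.00
State disability insurance: $3700.13 × 0.014 = $51.80
Roth 401(k) contribution: $3700.13 × 0.06 = $222.01
Total deductions = $40.94 + $438.01 + $285.42 + $37.00 + $51.80 + $222.01 = $1075.18
Net pay = $3700.13 − $1075.18 = $2624.95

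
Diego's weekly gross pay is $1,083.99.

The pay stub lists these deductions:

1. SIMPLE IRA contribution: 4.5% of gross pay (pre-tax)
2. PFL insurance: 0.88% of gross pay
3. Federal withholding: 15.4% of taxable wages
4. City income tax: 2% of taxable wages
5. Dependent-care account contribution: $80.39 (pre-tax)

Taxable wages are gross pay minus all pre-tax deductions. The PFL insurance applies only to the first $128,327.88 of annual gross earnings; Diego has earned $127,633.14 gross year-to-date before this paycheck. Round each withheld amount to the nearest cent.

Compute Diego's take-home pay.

$782.57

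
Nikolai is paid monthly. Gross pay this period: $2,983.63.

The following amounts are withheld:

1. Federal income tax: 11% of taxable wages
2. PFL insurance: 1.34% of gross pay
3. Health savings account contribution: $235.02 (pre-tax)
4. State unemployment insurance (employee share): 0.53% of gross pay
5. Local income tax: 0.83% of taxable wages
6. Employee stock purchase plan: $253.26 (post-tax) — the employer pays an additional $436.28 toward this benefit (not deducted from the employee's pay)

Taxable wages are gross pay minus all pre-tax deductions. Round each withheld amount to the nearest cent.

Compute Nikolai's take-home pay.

$2,114.40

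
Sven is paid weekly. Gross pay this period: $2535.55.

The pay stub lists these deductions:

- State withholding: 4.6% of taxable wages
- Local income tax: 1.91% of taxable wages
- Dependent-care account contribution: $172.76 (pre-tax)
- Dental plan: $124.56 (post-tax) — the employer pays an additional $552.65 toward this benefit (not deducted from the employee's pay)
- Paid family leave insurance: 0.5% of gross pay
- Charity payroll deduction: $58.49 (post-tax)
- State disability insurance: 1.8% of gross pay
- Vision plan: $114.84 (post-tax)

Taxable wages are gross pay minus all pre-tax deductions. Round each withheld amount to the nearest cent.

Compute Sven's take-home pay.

Dependent-care account contribution: $172.76
Taxable wages = $2535.55 − $172.76 = $2362.79
State withholding: $2362.79 × 0.046 = $108.69
Local income tax: $2362.79 × 0.0191 = $45.13
State disability insurance: $2535.55 × 0.018 = $45.64
Paid family leave insurance: $2535.55 × 0.005 = $12.68
Dental plan: $124.56
Vision plan: $114.84
Charity payroll deduction: $58.49
(Employer's $552.65 toward dental plan is not withheld from the employee.)
Total deductions = $172.76 + $108.69 + $45.13 + $45.64 + $12.68 + $124.56 + $114.84 + $58.49 = $682.79
Net pay = $2535.55 − $682.79 = $1852.76

$1852.76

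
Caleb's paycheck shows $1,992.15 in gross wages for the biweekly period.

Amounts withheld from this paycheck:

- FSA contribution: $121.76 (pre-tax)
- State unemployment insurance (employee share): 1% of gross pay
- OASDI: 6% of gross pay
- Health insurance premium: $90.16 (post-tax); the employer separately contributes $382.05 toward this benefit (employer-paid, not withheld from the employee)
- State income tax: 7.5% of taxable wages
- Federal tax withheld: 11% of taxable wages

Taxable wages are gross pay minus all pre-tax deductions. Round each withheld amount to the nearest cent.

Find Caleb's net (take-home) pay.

FSA contribution: $121.76
Taxable wages = $1,992.15 − $121.76 = $1,870.39
State income tax: $1,870.39 × 0.075 = $140.28
Federal tax withheld: $1,870.39 × 0.11 = $205.74
OASDI: $1,992.15 × 0.06 = $119.53
State unemployment insurance (employee share): $1,992.15 × 0.01 = $19.92
Health insurance premium: $90.16
(Employer's $382.05 toward health insurance premium is not withheld from the employee.)
Total deductions = $121.76 + $140.28 + $205.74 + $119.53 + $19.92 + $90.16 = $697.39
Net pay = $1,992.15 − $697.39 = $1,294.76

$1,294.76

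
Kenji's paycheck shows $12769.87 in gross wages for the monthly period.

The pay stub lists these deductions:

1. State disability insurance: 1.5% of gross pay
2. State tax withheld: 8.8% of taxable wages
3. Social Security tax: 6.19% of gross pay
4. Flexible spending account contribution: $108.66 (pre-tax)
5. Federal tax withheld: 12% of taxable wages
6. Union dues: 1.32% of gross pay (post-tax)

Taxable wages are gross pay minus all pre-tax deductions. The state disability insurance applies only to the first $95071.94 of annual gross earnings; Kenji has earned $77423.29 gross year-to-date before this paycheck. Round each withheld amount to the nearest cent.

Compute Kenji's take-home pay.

$8877.11

Flexible spending account contribution: $108.66
Taxable wages = $12769.87 − $108.66 = $12661.21
State tax withheld: $12661.21 × 0.088 = $1114.19
Federal tax withheld: $12661.21 × 0.12 = $1519.35
Social Security tax: $12769.87 × 0.0619 = $790.45
State disability insurance: cap not yet reached, full $12769.87 is subject → $12769.87 × 0.015 = $191.55
Union dues: $12769.87 × 0.0132 = $168.56
Total deductions = $108.66 + $1114.19 + $1519.35 + $790.45 + $191.55 + $168.56 = $3892.76
Net pay = $12769.87 − $3892.76 = $8877.11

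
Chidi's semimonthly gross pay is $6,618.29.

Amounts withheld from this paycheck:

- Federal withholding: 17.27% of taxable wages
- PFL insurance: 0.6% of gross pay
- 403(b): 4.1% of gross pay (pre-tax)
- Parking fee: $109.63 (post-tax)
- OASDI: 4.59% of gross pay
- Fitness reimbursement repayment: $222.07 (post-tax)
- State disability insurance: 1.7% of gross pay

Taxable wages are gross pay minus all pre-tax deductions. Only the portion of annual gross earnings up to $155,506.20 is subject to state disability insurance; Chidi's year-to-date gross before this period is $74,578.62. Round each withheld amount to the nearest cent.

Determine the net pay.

$4,463.12

403(b): $6,618.29 × 0.041 = $271.35
Taxable wages = $6,618.29 − $271.35 = $6,346.94
Federal withholding: $6,346.94 × 0.1727 = $1,096.12
PFL insurance: $6,618.29 × 0.006 = $39.71
State disability insurance: cap not yet reached, full $6,618.29 is subject → $6,618.29 × 0.017 = $112.51
OASDI: $6,618.29 × 0.0459 = $303.78
Parking fee: $109.63
Fitness reimbursement repayment: $222.07
Total deductions = $271.35 + $1,096.12 + $39.71 + $112.51 + $303.78 + $109.63 + $222.07 = $2,155.17
Net pay = $6,618.29 − $2,155.17 = $4,463.12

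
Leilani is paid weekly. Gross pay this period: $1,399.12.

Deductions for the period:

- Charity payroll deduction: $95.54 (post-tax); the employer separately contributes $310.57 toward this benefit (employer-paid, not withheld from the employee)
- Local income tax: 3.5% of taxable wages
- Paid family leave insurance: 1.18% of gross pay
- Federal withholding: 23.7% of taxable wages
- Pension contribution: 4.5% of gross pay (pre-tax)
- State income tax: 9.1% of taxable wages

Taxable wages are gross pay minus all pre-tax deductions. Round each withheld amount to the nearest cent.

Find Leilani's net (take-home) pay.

$739.08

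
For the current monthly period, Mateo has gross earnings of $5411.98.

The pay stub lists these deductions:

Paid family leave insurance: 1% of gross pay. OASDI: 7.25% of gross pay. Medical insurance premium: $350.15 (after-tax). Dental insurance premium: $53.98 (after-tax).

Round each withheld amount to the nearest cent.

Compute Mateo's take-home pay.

$4561.36

OASDI: $5411.98 × 0.0725 = $392.37
Paid family leave insurance: $5411.98 × 0.01 = $54.12
Dental insurance premium: $53.98
Medical insurance premium: $350.15
Total deductions = $392.37 + $54.12 + $53.98 + $350.15 = $850.62
Net pay = $5411.98 − $850.62 = $4561.36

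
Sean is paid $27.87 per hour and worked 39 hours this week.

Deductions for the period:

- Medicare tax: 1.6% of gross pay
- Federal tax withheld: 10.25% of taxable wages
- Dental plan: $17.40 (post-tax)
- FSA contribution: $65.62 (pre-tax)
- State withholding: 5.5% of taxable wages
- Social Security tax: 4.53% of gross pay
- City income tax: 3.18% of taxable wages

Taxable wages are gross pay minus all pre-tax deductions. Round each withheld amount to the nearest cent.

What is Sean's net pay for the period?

$743.95

Gross pay: 39 × $27.87 = $1086.93
FSA contribution: $65.62
Taxable wages = $1086.93 − $65.62 = $1021.31
City income tax: $1021.31 × 0.0318 = $32.48
State withholding: $1021.31 × 0.055 = $56.17
Federal tax withheld: $1021.31 × 0.1025 = $104.68
Social Security tax: $1086.93 × 0.0453 = $49.24
Medicare tax: $1086.93 × 0.016 = $17.39
Dental plan: $17.40
Total deductions = $65.62 + $32.48 + $56.17 + $104.68 + $49.24 + $17.39 + $17.40 = $342.98
Net pay = $1086.93 − $342.98 = $743.95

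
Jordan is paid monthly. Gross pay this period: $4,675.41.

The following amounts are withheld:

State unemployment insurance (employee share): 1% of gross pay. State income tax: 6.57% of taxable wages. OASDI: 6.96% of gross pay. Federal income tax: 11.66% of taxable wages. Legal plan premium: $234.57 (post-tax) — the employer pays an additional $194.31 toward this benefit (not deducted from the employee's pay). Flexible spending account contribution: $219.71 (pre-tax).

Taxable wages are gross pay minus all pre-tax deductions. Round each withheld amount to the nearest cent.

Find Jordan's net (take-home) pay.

$3,036.70

Flexible spending account contribution: $219.71
Taxable wages = $4,675.41 − $219.71 = $4,455.70
State income tax: $4,455.70 × 0.0657 = $292.74
Federal income tax: $4,455.70 × 0.1166 = $519.53
OASDI: $4,675.41 × 0.0696 = $325.41
State unemployment insurance (employee share): $4,675.41 × 0.01 = $46.75
Legal plan premium: $234.57
(Employer's $194.31 toward legal plan premium is not withheld from the employee.)
Total deductions = $219.71 + $292.74 + $519.53 + $325.41 + $46.75 + $234.57 = $1,638.71
Net pay = $4,675.41 − $1,638.71 = $3,036.70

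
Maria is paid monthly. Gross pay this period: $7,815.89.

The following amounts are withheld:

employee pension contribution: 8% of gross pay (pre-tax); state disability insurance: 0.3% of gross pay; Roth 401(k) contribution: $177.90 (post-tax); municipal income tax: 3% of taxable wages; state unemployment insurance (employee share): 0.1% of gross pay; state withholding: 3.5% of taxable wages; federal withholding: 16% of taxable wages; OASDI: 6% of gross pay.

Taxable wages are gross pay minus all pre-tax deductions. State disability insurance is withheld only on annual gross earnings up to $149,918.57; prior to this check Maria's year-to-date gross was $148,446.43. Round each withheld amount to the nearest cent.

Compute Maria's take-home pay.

$4,913.64

Employee pension contribution: $7,815.89 × 0.08 = $625.27
Taxable wages = $7,815.89 − $625.27 = $7,190.62
State withholding: $7,190.62 × 0.035 = $251.67
Municipal income tax: $7,190.62 × 0.03 = $215.72
Federal withholding: $7,190.62 × 0.16 = $1,150.50
State unemployment insurance (employee share): $7,815.89 × 0.001 = $7.82
OASDI: $7,815.89 × 0.06 = $468.95
State disability insurance: only $149,918.57 − $148,446.43 = $1,472.14 of this check is subject → $1,472.14 × 0.003 = $4.42
Roth 401(k) contribution: $177.90
Total deductions = $625.27 + $251.67 + $215.72 + $1,150.50 + $7.82 + $468.95 + $4.42 + $177.90 = $2,902.25
Net pay = $7,815.89 − $2,902.25 = $4,913.64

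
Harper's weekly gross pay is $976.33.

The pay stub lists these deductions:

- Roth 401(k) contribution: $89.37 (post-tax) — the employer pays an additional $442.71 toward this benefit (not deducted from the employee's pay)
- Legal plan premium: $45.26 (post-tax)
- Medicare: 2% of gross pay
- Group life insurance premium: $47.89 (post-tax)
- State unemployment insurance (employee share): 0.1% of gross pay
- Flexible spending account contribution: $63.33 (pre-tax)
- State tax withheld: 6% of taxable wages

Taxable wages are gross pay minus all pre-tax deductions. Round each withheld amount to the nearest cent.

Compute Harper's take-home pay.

Flexible spending account contribution: $63.33
Taxable wages = $976.33 − $63.33 = $913.00
State tax withheld: $913.00 × 0.06 = $54.78
State unemployment insurance (employee share): $976.33 × 0.001 = $0.98
Medicare: $976.33 × 0.02 = $19.53
Roth 401(k) contribution: $89.37
Group life insurance premium: $47.89
Legal plan premium: $45.26
(Employer's $442.71 toward Roth 401(k) contribution is not withheld from the employee.)
Total deductions = $63.33 + $54.78 + $0.98 + $19.53 + $89.37 + $47.89 + $45.26 = $321.14
Net pay = $976.33 − $321.14 = $655.19

$655.19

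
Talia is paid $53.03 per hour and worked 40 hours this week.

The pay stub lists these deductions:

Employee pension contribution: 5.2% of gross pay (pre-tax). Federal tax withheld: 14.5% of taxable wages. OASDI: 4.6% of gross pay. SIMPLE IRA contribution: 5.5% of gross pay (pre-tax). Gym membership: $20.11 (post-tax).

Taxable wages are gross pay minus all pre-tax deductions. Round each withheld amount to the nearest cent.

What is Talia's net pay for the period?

$1,501.88

Gross pay: 40 × $53.03 = $2,121.20
SIMPLE IRA contribution: $2,121.20 × 0.055 = $116.67
Employee pension contribution: $2,121.20 × 0.052 = $110.30
Pre-tax total = $116.67 + $110.30 = $226.97
Taxable wages = $2,121.20 − $226.97 = $1,894.23
Federal tax withheld: $1,894.23 × 0.145 = $274.66
OASDI: $2,121.20 × 0.046 = $97.58
Gym membership: $20.11
Total deductions = $116.67 + $110.30 + $274.66 + $97.58 + $20.11 = $619.32
Net pay = $2,121.20 − $619.32 = $1,501.88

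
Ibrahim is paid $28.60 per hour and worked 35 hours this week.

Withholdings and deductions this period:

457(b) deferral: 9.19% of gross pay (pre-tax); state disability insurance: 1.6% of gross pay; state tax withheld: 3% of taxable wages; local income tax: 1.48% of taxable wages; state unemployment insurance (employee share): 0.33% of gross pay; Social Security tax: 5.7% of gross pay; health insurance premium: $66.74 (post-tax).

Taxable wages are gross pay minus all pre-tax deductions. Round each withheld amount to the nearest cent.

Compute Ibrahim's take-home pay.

$725.17

Gross pay: 35 × $28.60 = $1,001.00
457(b) deferral: $1,001.00 × 0.0919 = $91.99
Taxable wages = $1,001.00 − $91.99 = $909.01
Local income tax: $909.01 × 0.0148 = $13.45
State tax withheld: $909.01 × 0.03 = $27.27
State disability insurance: $1,001.00 × 0.016 = $16.02
Social Security tax: $1,001.00 × 0.057 = $57.06
State unemployment insurance (employee share): $1,001.00 × 0.0033 = $3.30
Health insurance premium: $66.74
Total deductions = $91.99 + $13.45 + $27.27 + $16.02 + $57.06 + $3.30 + $66.74 = $275.83
Net pay = $1,001.00 − $275.83 = $725.17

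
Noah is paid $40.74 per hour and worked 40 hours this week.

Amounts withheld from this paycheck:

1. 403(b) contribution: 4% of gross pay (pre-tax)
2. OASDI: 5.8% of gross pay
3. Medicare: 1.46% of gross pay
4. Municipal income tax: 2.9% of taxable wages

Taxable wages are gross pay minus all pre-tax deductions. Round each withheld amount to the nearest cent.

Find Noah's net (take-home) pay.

Gross pay: 40 × $40.74 = $1,629.60
403(b) contribution: $1,629.60 × 0.04 = $65.18
Taxable wages = $1,629.60 − $65.18 = $1,564.42
Municipal income tax: $1,564.42 × 0.029 = $45.37
Medicare: $1,629.60 × 0.0146 = $23.79
OASDI: $1,629.60 × 0.058 = $94.52
Total deductions = $65.18 + $45.37 + $23.79 + $94.52 = $228.86
Net pay = $1,629.60 − $228.86 = $1,400.74

$1,400.74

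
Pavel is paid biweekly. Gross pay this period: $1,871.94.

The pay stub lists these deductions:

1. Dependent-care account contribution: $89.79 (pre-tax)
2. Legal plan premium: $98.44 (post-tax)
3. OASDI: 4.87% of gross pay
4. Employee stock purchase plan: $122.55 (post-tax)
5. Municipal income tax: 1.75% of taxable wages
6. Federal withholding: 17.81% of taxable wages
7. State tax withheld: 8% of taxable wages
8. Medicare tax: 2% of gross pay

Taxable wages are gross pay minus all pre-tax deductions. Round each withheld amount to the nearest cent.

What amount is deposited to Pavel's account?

Dependent-care account contribution: $89.79
Taxable wages = $1,871.94 − $89.79 = $1,782.15
Municipal income tax: $1,782.15 × 0.0175 = $31.19
Federal withholding: $1,782.15 × 0.1781 = $317.40
State tax withheld: $1,782.15 × 0.08 = $142.57
OASDI: $1,871.94 × 0.0487 = $91.16
Medicare tax: $1,871.94 × 0.02 = $37.44
Employee stock purchase plan: $122.55
Legal plan premium: $98.44
Total deductions = $89.79 + $31.19 + $317.40 + $142.57 + $91.16 + $37.44 + $122.55 + $98.44 = $930.54
Net pay = $1,871.94 − $930.54 = $941.40

$941.40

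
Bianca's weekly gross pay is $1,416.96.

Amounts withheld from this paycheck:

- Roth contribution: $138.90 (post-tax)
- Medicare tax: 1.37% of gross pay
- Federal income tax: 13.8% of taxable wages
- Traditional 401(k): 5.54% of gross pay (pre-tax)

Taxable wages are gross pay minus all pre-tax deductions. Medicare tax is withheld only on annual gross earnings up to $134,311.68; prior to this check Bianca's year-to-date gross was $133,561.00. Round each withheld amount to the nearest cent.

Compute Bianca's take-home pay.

Traditional 401(k): $1,416.96 × 0.0554 = $78.50
Taxable wages = $1,416.96 − $78.50 = $1,338.46
Federal income tax: $1,338.46 × 0.138 = $184.71
Medicare tax: only $134,311.68 − $133,561.00 = $750.68 of this check is subject → $750.68 × 0.0137 = $10.28
Roth contribution: $138.90
Total deductions = $78.50 + $184.71 + $10.28 + $138.90 = $412.39
Net pay = $1,416.96 − $412.39 = $1,004.57

$1,004.57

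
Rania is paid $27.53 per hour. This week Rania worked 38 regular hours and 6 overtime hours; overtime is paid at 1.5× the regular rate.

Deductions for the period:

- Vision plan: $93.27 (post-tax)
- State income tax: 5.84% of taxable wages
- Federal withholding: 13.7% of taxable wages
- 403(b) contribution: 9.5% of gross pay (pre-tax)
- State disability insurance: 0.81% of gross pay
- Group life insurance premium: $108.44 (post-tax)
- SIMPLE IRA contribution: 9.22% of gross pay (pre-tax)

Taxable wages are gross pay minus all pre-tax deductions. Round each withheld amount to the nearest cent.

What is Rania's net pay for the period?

Regular pay: 38 × $27.53 = $1,046.14
Overtime pay: 6 × $27.53 × 1.5 = $247.77
Gross pay = $1,046.14 + $247.77 = $1,293.91
SIMPLE IRA contribution: $1,293.91 × 0.0922 = $119.30
403(b) contribution: $1,293.91 × 0.095 = $122.92
Pre-tax total = $119.30 + $122.92 = $242.22
Taxable wages = $1,293.91 − $242.22 = $1,051.69
Federal withholding: $1,051.69 × 0.137 = $144.08
State income tax: $1,051.69 × 0.0584 = $61.42
State disability insurance: $1,293.91 × 0.0081 = $10.48
Vision plan: $93.27
Group life insurance premium: $108.44
Total deductions = $119.30 + $122.92 + $144.08 + $61.42 + $10.48 + $93.27 + $108.44 = $659.91
Net pay = $1,293.91 − $659.91 = $634.00

$634.00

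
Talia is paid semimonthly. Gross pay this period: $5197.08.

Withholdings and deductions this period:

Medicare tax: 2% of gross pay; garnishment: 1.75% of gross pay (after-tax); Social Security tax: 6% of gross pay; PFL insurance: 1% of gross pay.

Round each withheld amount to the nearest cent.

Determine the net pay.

$4638.40

Social Security tax: $5197.08 × 0.06 = $311.82
PFL insurance: $5197.08 × 0.01 = $51.97
Medicare tax: $5197.08 × 0.02 = $103.94
Garnishment: $5197.08 × 0.0175 = $90.95
Total deductions = $311.82 + $51.97 + $103.94 + $90.95 = $558.68
Net pay = $5197.08 − $558.68 = $4638.40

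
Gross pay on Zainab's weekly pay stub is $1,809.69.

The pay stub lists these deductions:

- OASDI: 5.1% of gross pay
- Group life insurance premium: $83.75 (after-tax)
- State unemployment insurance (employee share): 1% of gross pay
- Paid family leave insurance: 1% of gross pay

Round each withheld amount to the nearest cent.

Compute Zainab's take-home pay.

OASDI: $1,809.69 × 0.051 = $92.29
State unemployment insurance (employee share): $1,809.69 × 0.01 = $18.10
Paid family leave insurance: $1,809.69 × 0.01 = $18.10
Group life insurance premium: $83.75
Total deductions = $92.29 + $18.10 + $18.10 + $83.75 = $212.24
Net pay = $1,809.69 − $212.24 = $1,597.45

$1,597.45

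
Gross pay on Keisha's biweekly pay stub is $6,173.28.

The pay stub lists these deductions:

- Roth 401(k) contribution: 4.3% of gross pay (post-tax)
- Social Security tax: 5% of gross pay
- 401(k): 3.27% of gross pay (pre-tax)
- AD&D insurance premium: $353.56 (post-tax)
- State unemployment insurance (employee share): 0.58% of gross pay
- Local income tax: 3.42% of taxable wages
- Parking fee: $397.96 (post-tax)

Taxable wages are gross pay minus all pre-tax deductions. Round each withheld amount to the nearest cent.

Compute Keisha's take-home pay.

$4,405.75

401(k): $6,173.28 × 0.0327 = $201.87
Taxable wages = $6,173.28 − $201.87 = $5,971.41
Local income tax: $5,971.41 × 0.0342 = $204.22
State unemployment insurance (employee share): $6,173.28 × 0.0058 = $35.81
Social Security tax: $6,173.28 × 0.05 = $308.66
Parking fee: $397.96
AD&D insurance premium: $353.56
Roth 401(k) contribution: $6,173.28 × 0.043 = $265.45
Total deductions = $201.87 + $204.22 + $35.81 + $308.66 + $397.96 + $353.56 + $265.45 = $1,767.53
Net pay = $6,173.28 − $1,767.53 = $4,405.75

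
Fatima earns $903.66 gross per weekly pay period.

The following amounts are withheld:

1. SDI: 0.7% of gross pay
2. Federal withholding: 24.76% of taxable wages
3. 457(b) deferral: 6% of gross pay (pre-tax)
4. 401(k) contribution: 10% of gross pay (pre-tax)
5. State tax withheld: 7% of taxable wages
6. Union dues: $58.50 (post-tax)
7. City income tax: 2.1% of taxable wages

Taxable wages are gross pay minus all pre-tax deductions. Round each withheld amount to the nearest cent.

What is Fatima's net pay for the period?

401(k) contribution: $903.66 × 0.1 = $90.37
457(b) deferral: $903.66 × 0.06 = $54.22
Pre-tax total = $90.37 + $54.22 = $144.59
Taxable wages = $903.66 − $144.59 = $759.07
City income tax: $759.07 × 0.021 = $15.94
Federal withholding: $759.07 × 0.2476 = $187.95
State tax withheld: $759.07 × 0.07 = $53.13
SDI: $903.66 × 0.007 = $6.33
Union dues: $58.50
Total deductions = $90.37 + $54.22 + $15.94 + $187.95 + $53.13 + $6.33 + $58.50 = $466.44
Net pay = $903.66 − $466.44 = $437.22

$437.22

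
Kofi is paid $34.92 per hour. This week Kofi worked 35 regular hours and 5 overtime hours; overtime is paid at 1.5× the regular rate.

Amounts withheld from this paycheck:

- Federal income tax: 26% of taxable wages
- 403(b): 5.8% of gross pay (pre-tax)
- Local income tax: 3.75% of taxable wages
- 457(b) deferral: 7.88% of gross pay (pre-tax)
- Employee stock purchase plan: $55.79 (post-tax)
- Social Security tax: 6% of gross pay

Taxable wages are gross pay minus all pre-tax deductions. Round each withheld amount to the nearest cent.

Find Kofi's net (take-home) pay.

$755.11

Regular pay: 35 × $34.92 = $1222.20
Overtime pay: 5 × $34.92 × 1.5 = $261.90
Gross pay = $1222.20 + $261.90 = $1484.10
457(b) deferral: $1484.10 × 0.0788 = $116.95
403(b): $1484.10 × 0.058 = $86.08
Pre-tax total = $116.95 + $86.08 = $203.03
Taxable wages = $1484.10 − $203.03 = $1281.07
Federal income tax: $1281.07 × 0.26 = $333.08
Local income tax: $1281.07 × 0.0375 = $48.04
Social Security tax: $1484.10 × 0.06 = $89.05
Employee stock purchase plan: $55.79
Total deductions = $116.95 + $86.08 + $333.08 + $48.04 + $89.05 + $55.79 = $728.99
Net pay = $1484.10 − $728.99 = $755.11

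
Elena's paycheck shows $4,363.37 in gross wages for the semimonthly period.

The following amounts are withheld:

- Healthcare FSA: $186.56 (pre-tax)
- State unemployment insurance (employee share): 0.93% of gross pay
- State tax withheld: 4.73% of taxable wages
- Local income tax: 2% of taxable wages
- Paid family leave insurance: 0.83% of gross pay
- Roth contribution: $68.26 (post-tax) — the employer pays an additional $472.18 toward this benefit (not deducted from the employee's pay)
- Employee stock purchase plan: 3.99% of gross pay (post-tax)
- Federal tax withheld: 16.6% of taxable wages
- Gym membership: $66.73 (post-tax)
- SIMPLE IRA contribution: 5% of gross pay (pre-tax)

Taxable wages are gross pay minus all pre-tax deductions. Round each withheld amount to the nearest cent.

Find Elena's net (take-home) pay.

Healthcare FSA: $186.56
SIMPLE IRA contribution: $4,363.37 × 0.05 = $218.17
Pre-tax total = $186.56 + $218.17 = $404.73
Taxable wages = $4,363.37 − $404.73 = $3,958.64
Local income tax: $3,958.64 × 0.02 = $79.17
State tax withheld: $3,958.64 × 0.0473 = $187.24
Federal tax withheld: $3,958.64 × 0.166 = $657.13
State unemployment insurance (employee share): $4,363.37 × 0.0093 = $40.58
Paid family leave insurance: $4,363.37 × 0.0083 = $36.22
Gym membership: $66.73
Roth contribution: $68.26
Employee stock purchase plan: $4,363.37 × 0.0399 = $174.10
(Employer's $472.18 toward Roth contribution is not withheld from the employee.)
Total deductions = $186.56 + $218.17 + $79.17 + $187.24 + $657.13 + $40.58 + $36.22 + $66.73 + $68.26 + $174.10 = $1,714.16
Net pay = $4,363.37 − $1,714.16 = $2,649.21

$2,649.21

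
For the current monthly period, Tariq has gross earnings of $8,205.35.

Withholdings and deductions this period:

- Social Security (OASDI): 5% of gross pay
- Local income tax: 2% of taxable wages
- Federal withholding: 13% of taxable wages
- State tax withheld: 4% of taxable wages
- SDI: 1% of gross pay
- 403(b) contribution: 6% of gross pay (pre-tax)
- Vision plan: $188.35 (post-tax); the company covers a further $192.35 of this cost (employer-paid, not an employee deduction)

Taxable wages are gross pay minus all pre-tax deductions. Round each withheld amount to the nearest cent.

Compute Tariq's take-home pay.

$5,566.89

403(b) contribution: $8,205.35 × 0.06 = $492.32
Taxable wages = $8,205.35 − $492.32 = $7,713.03
Local income tax: $7,713.03 × 0.02 = $154.26
State tax withheld: $7,713.03 × 0.04 = $308.52
Federal withholding: $7,713.03 × 0.13 = $1,002.69
Social Security (OASDI): $8,205.35 × 0.05 = $410.27
SDI: $8,205.35 × 0.01 = $82.05
Vision plan: $188.35
(Employer's $192.35 toward vision plan is not withheld from the employee.)
Total deductions = $492.32 + $154.26 + $308.52 + $1,002.69 + $410.27 + $82.05 + $188.35 = $2,638.46
Net pay = $8,205.35 − $2,638.46 = $5,566.89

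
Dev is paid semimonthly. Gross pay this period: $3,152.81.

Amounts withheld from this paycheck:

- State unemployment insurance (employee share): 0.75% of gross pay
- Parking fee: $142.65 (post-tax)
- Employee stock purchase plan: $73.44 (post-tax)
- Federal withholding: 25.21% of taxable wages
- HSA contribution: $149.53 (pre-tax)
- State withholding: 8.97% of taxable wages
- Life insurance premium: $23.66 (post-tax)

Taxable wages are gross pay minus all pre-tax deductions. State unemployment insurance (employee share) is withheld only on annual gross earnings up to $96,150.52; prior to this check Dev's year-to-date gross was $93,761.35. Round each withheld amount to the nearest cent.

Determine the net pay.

$1,719.09

HSA contribution: $149.53
Taxable wages = $3,152.81 − $149.53 = $3,003.28
Federal withholding: $3,003.28 × 0.2521 = $757.13
State withholding: $3,003.28 × 0.0897 = $269.39
State unemployment insurance (employee share): only $96,150.52 − $93,761.35 = $2,389.17 of this check is subject → $2,389.17 × 0.0075 = $17.92
Parking fee: $142.65
Employee stock purchase plan: $73.44
Life insurance premium: $23.66
Total deductions = $149.53 + $757.13 + $269.39 + $17.92 + $142.65 + $73.44 + $23.66 = $1,433.72
Net pay = $3,152.81 − $1,433.72 = $1,719.09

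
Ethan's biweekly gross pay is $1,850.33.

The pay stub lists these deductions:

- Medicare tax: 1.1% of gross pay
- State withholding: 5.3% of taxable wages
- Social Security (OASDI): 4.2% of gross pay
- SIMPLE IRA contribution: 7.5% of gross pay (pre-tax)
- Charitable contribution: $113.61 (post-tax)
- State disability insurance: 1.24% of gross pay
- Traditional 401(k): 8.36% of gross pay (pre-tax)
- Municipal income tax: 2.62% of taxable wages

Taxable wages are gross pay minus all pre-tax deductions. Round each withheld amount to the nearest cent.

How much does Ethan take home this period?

$1,198.96

SIMPLE IRA contribution: $1,850.33 × 0.075 = $138.77
Traditional 401(k): $1,850.33 × 0.0836 = $154.69
Pre-tax total = $138.77 + $154.69 = $293.46
Taxable wages = $1,850.33 − $293.46 = $1,556.87
Municipal income tax: $1,556.87 × 0.0262 = $40.79
State withholding: $1,556.87 × 0.053 = $82.51
State disability insurance: $1,850.33 × 0.0124 = $22.94
Social Security (OASDI): $1,850.33 × 0.042 = $77.71
Medicare tax: $1,850.33 × 0.011 = $20.35
Charitable contribution: $113.61
Total deductions = $138.77 + $154.69 + $40.79 + $82.51 + $22.94 + $77.71 + $20.35 + $113.61 = $651.37
Net pay = $1,850.33 − $651.37 = $1,198.96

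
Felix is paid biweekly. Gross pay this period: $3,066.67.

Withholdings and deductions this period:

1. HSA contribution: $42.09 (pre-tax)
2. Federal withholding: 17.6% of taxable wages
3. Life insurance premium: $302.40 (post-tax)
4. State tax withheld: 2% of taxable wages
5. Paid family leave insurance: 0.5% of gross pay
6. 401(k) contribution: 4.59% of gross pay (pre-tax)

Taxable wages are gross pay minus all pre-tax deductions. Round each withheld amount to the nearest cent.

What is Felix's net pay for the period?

401(k) contribution: $3,066.67 × 0.0459 = $140.76
HSA contribution: $42.09
Pre-tax total = $140.76 + $42.09 = $182.85
Taxable wages = $3,066.67 − $182.85 = $2,883.82
State tax withheld: $2,883.82 × 0.02 = $57.68
Federal withholding: $2,883.82 × 0.176 = $507.55
Paid family leave insurance: $3,066.67 × 0.005 = $15.33
Life insurance premium: $302.40
Total deductions = $140.76 + $42.09 + $57.68 + $507.55 + $15.33 + $302.40 = $1,065.81
Net pay = $3,066.67 − $1,065.81 = $2,000.86

$2,000.86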